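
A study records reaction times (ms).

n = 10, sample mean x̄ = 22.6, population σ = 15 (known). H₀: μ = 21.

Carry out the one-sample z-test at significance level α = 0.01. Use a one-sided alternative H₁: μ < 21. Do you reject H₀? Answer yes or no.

SE = σ/√n = 15/√10 = 4.7434
z = (x̄−μ₀)/SE = (22.6−21)/4.7434 = 0.3373
p-value (one-sided, H₁ less) = 0.63206
At α=0.01: p ≥ α → fail to reject H₀

reject H₀: no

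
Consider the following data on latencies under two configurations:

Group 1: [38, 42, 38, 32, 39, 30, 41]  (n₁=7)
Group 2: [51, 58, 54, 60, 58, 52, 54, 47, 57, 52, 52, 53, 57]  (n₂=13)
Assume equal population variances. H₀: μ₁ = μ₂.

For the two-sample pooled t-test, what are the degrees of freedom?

degrees of freedom = 18

df = n₁ + n₂ − 2 = 7 + 13 − 2 = 18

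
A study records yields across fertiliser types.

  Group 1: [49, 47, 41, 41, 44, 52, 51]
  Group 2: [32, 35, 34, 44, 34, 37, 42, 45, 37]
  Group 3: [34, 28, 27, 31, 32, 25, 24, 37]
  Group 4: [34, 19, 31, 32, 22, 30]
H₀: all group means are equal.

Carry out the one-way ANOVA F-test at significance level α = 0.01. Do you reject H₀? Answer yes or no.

reject H₀: yes

Group means [46.43, 37.78, 29.75, 28.00], grand mean 35.700
SSB = Σnᵢ(x̄ᵢ−x̄)² = 1483.530; SSW = ΣΣ(x−x̄ᵢ)² = 628.770
MSB = 1483.530/3 = 494.5101; MSW = 628.770/26 = 24.1835
F = MSB/MSW = 20.4483
df = (3, 26)
p-value (upper-tail) = 0.00000
At α=0.01: p < α → reject H₀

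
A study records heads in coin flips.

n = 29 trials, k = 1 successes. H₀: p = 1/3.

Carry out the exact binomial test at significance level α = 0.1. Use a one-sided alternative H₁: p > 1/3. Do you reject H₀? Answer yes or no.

Exact binomial: n=29, k=1, p₀=1/3=0.3333
P(X≥1) from Σ C(n,i)·p₀^i·(1−p₀)^(n−i)
p-value (one-sided, H₁ greater) = 0.99999
At α=0.1: p ≥ α → fail to reject H₀

reject H₀: no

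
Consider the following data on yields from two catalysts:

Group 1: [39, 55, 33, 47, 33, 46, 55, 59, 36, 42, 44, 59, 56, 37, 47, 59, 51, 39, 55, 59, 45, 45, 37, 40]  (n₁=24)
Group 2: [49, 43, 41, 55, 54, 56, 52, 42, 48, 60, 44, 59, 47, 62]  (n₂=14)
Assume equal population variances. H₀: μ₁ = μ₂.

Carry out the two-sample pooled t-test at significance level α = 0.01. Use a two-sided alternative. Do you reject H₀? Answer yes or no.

x̄₁=46.583, s₁=8.831, n₁=24
x̄₂=50.857, s₂=7.015, n₂=14
s_p² = [23·8.831² + 13·7.015²]/36 = 67.5985
SE = √(s_p²·(1/24+1/14)) = 2.7650
t = (46.583−50.857)/2.7650 = -1.5457
df = 36
p-value (two-sided) = 0.13092
At α=0.01: p ≥ α → fail to reject H₀

reject H₀: no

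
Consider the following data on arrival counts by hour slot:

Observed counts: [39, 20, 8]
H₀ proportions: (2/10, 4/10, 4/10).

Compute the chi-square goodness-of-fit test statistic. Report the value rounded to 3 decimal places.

n = 67; E_i = n·p_i = [13.40, 26.80, 26.80]
χ² = (39−13.40)²/13.40 + (20−26.80)²/26.80 + (8−26.80)²/26.80 = 63.8209
df = 2

test statistic = 63.821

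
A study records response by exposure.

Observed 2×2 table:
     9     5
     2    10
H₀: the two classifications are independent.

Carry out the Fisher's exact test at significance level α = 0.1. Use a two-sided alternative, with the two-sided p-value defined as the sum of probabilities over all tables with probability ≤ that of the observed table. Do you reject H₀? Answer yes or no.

reject H₀: yes

Margins: r₁=14, r₂=12, c₁=11, c₂=15, n=26
p_obs = C(14,9)·C(12,2)/C(26,11); sum pmf over tables with pmf ≤ p_obs
p-value (two-sided) = 0.02142
At α=0.1: p < α → reject H₀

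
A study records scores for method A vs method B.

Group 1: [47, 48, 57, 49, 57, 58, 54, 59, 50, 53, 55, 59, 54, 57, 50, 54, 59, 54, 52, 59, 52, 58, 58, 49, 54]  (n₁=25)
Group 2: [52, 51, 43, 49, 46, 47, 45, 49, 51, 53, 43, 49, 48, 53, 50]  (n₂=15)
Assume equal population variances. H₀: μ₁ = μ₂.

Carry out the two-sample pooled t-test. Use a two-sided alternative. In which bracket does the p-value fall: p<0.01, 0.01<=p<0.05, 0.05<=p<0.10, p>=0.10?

p-value bracket: p<0.01

x̄₁=54.240, s₁=3.822, n₁=25
x̄₂=48.600, s₂=3.269, n₂=15
s_p² = [24·3.822² + 14·3.269²]/38 = 13.1621
SE = √(s_p²·(1/25+1/15)) = 1.1849
t = (54.240−48.600)/1.1849 = 4.7599
df = 38
p-value (two-sided) = 0.00003
→ bracket: p<0.01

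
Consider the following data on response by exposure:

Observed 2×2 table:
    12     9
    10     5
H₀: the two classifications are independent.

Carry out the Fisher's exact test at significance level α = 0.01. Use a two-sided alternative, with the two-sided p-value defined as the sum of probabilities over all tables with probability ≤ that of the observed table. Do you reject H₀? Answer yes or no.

reject H₀: no

Margins: r₁=21, r₂=15, c₁=22, c₂=14, n=36
p_obs = C(21,12)·C(15,10)/C(36,22); sum pmf over tables with pmf ≤ p_obs
p-value (two-sided) = 0.73172
At α=0.01: p ≥ α → fail to reject H₀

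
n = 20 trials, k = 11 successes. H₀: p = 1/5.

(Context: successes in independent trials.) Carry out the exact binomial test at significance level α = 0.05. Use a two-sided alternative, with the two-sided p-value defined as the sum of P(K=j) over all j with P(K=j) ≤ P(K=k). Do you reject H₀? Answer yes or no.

reject H₀: yes

Exact binomial: n=20, k=11, p₀=1/5=0.2000
P(X=j) = C(n,j)·p₀^j·(1−p₀)^(n−j); p = Σ P(X=j) over j with P(X=j) ≤ P(X=11)
p-value (two-sided) = 0.00056
At α=0.05: p < α → reject H₀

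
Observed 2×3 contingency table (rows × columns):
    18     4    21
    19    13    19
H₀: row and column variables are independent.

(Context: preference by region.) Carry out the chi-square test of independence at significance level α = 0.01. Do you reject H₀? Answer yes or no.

reject H₀: no

Row totals [43, 51], col totals [37, 17, 40], n=94
χ² = (18−16.93)²/16.93 + (4−7.78)²/7.78 + (21−18.30)²/18.30 + (19−20.07)²/20.07 + (13−9.22)²/9.22 + (19−21.70)²/21.70 = 4.2416
df = 2
p-value (upper-tail) = 0.11994
At α=0.01: p ≥ α → fail to reject H₀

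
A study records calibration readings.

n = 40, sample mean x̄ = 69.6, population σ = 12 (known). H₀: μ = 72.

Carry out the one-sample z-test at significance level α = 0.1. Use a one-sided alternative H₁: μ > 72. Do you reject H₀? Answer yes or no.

SE = σ/√n = 12/√40 = 1.8974
z = (x̄−μ₀)/SE = (69.6−72)/1.8974 = -1.2649
p-value (one-sided, H₁ greater) = 0.89705
At α=0.1: p ≥ α → fail to reject H₀

reject H₀: no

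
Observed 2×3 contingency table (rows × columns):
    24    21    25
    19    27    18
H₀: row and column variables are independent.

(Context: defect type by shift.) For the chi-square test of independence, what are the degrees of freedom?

degrees of freedom = 2

df = (r−1)(c−1) = (2−1)·(3−1) = 2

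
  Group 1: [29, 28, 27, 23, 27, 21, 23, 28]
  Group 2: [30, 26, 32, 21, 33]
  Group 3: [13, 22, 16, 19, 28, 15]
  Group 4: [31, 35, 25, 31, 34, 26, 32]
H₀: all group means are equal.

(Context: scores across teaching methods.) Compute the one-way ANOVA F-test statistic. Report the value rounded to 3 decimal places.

Group means [25.75, 28.40, 18.83, 30.57], grand mean 25.962
SSB = Σnᵢ(x̄ᵢ−x̄)² = 483.714; SSW = ΣΣ(x−x̄ᵢ)² = 395.248
MSB = 483.714/3 = 161.2380; MSW = 395.248/22 = 17.9658
F = MSB/MSW = 8.9747
df = (3, 22)

test statistic = 8.975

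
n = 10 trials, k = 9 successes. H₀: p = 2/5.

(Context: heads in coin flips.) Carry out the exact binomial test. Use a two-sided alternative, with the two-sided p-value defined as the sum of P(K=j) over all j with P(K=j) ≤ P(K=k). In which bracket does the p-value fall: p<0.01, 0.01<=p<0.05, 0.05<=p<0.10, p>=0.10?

p-value bracket: p<0.01

Exact binomial: n=10, k=9, p₀=2/5=0.4000
P(X=j) = C(n,j)·p₀^j·(1−p₀)^(n−j); p = Σ P(X=j) over j with P(X=j) ≤ P(X=9)
p-value (two-sided) = 0.00168
→ bracket: p<0.01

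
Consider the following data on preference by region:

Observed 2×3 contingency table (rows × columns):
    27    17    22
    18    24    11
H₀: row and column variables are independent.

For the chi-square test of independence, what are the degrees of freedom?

df = (r−1)(c−1) = (2−1)·(3−1) = 2

degrees of freedom = 2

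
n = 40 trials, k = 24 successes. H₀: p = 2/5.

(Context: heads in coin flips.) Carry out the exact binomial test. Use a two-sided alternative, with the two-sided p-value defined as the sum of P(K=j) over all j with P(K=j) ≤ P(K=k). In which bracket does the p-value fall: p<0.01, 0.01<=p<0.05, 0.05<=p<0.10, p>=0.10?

p-value bracket: 0.01<=p<0.05

Exact binomial: n=40, k=24, p₀=2/5=0.4000
P(X=j) = C(n,j)·p₀^j·(1−p₀)^(n−j); p = Σ P(X=j) over j with P(X=j) ≤ P(X=24)
p-value (two-sided) = 0.01441
→ bracket: 0.01<=p<0.05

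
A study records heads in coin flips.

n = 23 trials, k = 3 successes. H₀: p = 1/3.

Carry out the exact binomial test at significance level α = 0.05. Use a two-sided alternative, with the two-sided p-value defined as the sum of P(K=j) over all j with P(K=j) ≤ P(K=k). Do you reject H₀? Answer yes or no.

Exact binomial: n=23, k=3, p₀=1/3=0.3333
P(X=j) = C(n,j)·p₀^j·(1−p₀)^(n−j); p = Σ P(X=j) over j with P(X=j) ≤ P(X=3)
p-value (two-sided) = 0.04511
At α=0.05: p < α → reject H₀

reject H₀: yes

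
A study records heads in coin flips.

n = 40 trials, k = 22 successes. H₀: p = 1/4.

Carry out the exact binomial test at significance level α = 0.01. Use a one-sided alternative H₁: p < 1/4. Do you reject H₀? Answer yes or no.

reject H₀: no

Exact binomial: n=40, k=22, p₀=1/4=0.2500
P(X≤22) from Σ C(n,i)·p₀^i·(1−p₀)^(n−i)
p-value (one-sided, H₁ less) = 0.99999
At α=0.01: p ≥ α → fail to reject H₀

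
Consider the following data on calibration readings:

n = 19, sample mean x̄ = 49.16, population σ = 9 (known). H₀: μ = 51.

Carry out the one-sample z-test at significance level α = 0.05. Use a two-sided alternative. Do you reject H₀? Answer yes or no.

reject H₀: no

SE = σ/√n = 9/√19 = 2.0647
z = (x̄−μ₀)/SE = (49.16−51)/2.0647 = -0.8912
p-value (two-sided) = 0.37285
At α=0.05: p ≥ α → fail to reject H₀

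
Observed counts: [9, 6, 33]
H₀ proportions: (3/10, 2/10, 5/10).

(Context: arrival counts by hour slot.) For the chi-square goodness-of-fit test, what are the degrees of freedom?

degrees of freedom = 2

df = k − 1 = 3 − 1 = 2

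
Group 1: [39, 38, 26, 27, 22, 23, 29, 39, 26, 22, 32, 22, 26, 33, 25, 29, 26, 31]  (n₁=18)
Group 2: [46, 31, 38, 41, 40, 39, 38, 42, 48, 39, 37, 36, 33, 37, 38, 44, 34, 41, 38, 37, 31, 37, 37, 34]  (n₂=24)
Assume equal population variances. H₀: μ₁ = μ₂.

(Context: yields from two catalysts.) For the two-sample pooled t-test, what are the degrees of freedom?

df = n₁ + n₂ − 2 = 18 + 24 − 2 = 40

degrees of freedom = 40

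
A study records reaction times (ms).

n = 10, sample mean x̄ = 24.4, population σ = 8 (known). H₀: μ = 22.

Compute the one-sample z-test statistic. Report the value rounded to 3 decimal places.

test statistic = 0.949

SE = σ/√n = 8/√10 = 2.5298
z = (x̄−μ₀)/SE = (24.4−22)/2.5298 = 0.9487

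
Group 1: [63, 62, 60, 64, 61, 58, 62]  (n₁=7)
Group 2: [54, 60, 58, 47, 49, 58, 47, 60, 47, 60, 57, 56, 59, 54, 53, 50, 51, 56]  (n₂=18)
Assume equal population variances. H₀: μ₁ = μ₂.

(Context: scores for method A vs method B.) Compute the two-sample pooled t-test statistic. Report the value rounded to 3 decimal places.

test statistic = 3.866

x̄₁=61.429, s₁=1.988, n₁=7
x̄₂=54.222, s₂=4.722, n₂=18
s_p² = [6·1.988² + 17·4.722²]/23 = 17.5141
SE = √(s_p²·(1/7+1/18)) = 1.8641
t = (61.429−54.222)/1.8641 = 3.8658
df = 23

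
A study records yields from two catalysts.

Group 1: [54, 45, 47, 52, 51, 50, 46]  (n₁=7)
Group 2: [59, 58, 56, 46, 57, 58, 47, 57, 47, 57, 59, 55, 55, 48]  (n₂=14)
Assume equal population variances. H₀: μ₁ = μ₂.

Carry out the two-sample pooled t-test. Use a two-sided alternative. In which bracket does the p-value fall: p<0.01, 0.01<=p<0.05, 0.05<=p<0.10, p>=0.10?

x̄₁=49.286, s₁=3.352, n₁=7
x̄₂=54.214, s₂=4.902, n₂=14
s_p² = [6·3.352² + 13·4.902²]/19 = 19.9887
SE = √(s_p²·(1/7+1/14)) = 2.0696
t = (49.286−54.214)/2.0696 = -2.3814
df = 19
p-value (two-sided) = 0.02786
→ bracket: 0.01<=p<0.05

p-value bracket: 0.01<=p<0.05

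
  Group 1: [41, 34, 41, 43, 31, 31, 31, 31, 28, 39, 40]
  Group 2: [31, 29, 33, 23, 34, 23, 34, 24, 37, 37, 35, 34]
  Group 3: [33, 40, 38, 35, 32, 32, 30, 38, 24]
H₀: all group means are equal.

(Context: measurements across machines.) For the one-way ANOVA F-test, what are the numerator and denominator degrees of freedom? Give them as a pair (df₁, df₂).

degrees of freedom = [2, 29]

k = 3 groups, N = 32 total
df = (k−1, N−k) = (3−1, 32−3) = (2, 29)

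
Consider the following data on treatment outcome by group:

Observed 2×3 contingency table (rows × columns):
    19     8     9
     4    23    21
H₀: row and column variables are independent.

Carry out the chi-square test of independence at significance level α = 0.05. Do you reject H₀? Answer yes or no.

Row totals [36, 48], col totals [23, 31, 30], n=84
χ² = (19−9.86)²/9.86 + (8−13.29)²/13.29 + (9−12.86)²/12.86 + (4−13.14)²/13.14 + (23−17.71)²/17.71 + (21−17.14)²/17.14 = 20.5457
df = 2
p-value (upper-tail) = 0.00003
At α=0.05: p < α → reject H₀

reject H₀: yes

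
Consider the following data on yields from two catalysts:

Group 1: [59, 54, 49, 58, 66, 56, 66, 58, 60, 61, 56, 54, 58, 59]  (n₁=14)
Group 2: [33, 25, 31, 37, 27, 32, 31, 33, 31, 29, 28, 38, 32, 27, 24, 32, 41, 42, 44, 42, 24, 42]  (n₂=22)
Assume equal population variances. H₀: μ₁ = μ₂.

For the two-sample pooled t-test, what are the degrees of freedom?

degrees of freedom = 34

df = n₁ + n₂ − 2 = 14 + 22 − 2 = 34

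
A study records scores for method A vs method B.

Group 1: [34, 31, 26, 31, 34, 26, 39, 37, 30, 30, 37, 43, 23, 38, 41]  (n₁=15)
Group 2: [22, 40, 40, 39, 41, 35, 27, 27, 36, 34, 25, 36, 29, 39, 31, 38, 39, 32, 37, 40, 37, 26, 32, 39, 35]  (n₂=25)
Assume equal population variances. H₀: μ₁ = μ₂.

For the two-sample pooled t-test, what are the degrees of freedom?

degrees of freedom = 38

df = n₁ + n₂ − 2 = 15 + 25 − 2 = 38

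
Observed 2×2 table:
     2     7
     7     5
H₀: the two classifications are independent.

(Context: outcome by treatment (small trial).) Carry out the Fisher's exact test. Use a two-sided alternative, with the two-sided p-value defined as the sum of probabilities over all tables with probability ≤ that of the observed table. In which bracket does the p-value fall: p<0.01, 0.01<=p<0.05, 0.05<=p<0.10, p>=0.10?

Margins: r₁=9, r₂=12, c₁=9, c₂=12, n=21
p_obs = C(9,2)·C(12,7)/C(21,9); sum pmf over tables with pmf ≤ p_obs
p-value (two-sided) = 0.18423
→ bracket: p>=0.10

p-value bracket: p>=0.10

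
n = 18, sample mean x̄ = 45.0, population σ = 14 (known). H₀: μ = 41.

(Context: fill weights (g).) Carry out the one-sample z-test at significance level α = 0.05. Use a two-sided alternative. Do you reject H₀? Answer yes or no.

reject H₀: no

SE = σ/√n = 14/√18 = 3.2998
z = (x̄−μ₀)/SE = (45.0−41)/3.2998 = 1.2122
p-value (two-sided) = 0.22544
At α=0.05: p ≥ α → fail to reject H₀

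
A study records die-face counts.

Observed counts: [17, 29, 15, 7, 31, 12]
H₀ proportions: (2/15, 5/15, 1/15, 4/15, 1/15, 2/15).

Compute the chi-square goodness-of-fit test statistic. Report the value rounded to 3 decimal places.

n = 111; E_i = n·p_i = [14.80, 37.00, 7.40, 29.60, 7.40, 14.80]
χ² = (17−14.80)²/14.80 + (29−37.00)²/37.00 + (15−7.40)²/7.40 + (7−29.60)²/29.60 + (31−7.40)²/7.40 + (12−14.80)²/14.80 = 102.9122
df = 5

test statistic = 102.912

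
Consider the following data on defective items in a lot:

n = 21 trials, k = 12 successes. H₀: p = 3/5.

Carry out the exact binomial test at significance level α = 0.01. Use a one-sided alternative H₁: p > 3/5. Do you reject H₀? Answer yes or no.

reject H₀: no

Exact binomial: n=21, k=12, p₀=3/5=0.6000
P(X≥12) from Σ C(n,i)·p₀^i·(1−p₀)^(n−i)
p-value (one-sided, H₁ greater) = 0.69144
At α=0.01: p ≥ α → fail to reject H₀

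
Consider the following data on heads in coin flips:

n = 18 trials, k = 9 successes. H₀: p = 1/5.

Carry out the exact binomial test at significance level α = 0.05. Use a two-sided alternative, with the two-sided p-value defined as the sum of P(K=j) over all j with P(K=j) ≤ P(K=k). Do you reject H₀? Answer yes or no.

Exact binomial: n=18, k=9, p₀=1/5=0.2000
P(X=j) = C(n,j)·p₀^j·(1−p₀)^(n−j); p = Σ P(X=j) over j with P(X=j) ≤ P(X=9)
p-value (two-sided) = 0.00425
At α=0.05: p < α → reject H₀

reject H₀: yes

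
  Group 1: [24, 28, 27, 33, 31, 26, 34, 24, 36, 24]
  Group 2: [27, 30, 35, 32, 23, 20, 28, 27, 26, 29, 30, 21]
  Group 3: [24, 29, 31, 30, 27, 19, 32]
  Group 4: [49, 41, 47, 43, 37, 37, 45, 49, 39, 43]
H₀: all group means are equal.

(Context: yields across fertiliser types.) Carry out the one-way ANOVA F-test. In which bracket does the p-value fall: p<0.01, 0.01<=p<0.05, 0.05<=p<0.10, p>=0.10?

Group means [28.70, 27.33, 27.43, 43.00], grand mean 31.718
SSB = Σnᵢ(x̄ᵢ−x̄)² = 1723.416; SSW = ΣΣ(x−x̄ᵢ)² = 704.481
MSB = 1723.416/3 = 574.4722; MSW = 704.481/35 = 20.1280
F = MSB/MSW = 28.5409
df = (3, 35)
p-value (upper-tail) = 0.00000
→ bracket: p<0.01

p-value bracket: p<0.01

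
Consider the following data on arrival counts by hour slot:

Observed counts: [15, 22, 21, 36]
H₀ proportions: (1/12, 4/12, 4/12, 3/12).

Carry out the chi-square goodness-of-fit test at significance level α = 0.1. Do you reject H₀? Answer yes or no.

n = 94; E_i = n·p_i = [7.83, 31.33, 31.33, 23.50]
χ² = (15−7.83)²/7.83 + (22−31.33)²/31.33 + (21−31.33)²/31.33 + (36−23.50)²/23.50 = 19.3936
df = 3
p-value (upper-tail) = 0.00023
At α=0.1: p < α → reject H₀

reject H₀: yes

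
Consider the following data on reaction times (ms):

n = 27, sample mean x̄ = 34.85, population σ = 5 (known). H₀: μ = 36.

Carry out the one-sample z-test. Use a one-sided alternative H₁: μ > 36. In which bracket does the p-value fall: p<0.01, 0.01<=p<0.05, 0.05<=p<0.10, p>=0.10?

SE = σ/√n = 5/√27 = 0.9623
z = (x̄−μ₀)/SE = (34.85−36)/0.9623 = -1.1951
p-value (one-sided, H₁ greater) = 0.88398
→ bracket: p>=0.10

p-value bracket: p>=0.10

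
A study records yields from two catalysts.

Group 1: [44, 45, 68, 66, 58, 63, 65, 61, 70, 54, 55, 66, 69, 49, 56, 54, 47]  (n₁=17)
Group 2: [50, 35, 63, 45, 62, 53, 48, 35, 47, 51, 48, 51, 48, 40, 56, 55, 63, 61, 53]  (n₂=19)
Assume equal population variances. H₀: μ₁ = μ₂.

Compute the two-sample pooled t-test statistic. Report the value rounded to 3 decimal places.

x̄₁=58.235, s₁=8.613, n₁=17
x̄₂=50.737, s₂=8.399, n₂=19
s_p² = [16·8.613² + 18·8.399²]/34 = 72.2571
SE = √(s_p²·(1/17+1/19)) = 2.8379
t = (58.235−50.737)/2.8379 = 2.6423
df = 34

test statistic = 2.642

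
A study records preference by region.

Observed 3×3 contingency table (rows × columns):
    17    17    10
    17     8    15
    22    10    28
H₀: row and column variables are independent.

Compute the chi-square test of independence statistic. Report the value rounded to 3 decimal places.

Row totals [44, 40, 60], col totals [56, 35, 53], n=144
χ² = (17−17.11)²/17.11 + (17−10.69)²/10.69 + (10−16.19)²/16.19 + (17−15.56)²/15.56 + (8−9.72)²/9.72 + (15−14.72)²/14.72 + (22−23.33)²/23.33 + (10−14.58)²/14.58 + (28−22.08)²/22.08 = 9.6343
df = 4

test statistic = 9.634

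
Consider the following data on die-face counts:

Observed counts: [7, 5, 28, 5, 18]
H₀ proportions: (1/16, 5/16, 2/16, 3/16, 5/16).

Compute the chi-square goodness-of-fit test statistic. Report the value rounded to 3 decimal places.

n = 63; E_i = n·p_i = [3.94, 19.69, 7.88, 11.81, 19.69]
χ² = (7−3.94)²/3.94 + (5−19.69)²/19.69 + (28−7.88)²/7.88 + (5−11.81)²/11.81 + (18−19.69)²/19.69 = 68.8434
df = 4

test statistic = 68.843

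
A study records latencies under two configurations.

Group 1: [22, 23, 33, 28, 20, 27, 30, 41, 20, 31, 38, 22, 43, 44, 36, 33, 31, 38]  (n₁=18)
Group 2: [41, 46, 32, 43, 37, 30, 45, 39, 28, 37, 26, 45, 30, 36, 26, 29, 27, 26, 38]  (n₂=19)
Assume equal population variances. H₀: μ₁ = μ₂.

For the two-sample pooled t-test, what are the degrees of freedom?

degrees of freedom = 35

df = n₁ + n₂ − 2 = 18 + 19 − 2 = 35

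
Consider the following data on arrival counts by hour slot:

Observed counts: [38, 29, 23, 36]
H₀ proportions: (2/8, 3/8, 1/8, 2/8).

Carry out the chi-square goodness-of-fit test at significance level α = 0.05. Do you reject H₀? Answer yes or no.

reject H₀: yes

n = 126; E_i = n·p_i = [31.50, 47.25, 15.75, 31.50]
χ² = (38−31.50)²/31.50 + (29−47.25)²/47.25 + (23−15.75)²/15.75 + (36−31.50)²/31.50 = 12.3704
df = 3
p-value (upper-tail) = 0.00622
At α=0.05: p < α → reject H₀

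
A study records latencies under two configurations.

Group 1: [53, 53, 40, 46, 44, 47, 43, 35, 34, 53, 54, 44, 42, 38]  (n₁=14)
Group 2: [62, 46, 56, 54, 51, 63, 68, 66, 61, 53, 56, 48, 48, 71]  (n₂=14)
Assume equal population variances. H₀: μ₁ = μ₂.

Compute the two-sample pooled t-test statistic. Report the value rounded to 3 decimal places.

x̄₁=44.714, s₁=6.719, n₁=14
x̄₂=57.357, s₂=7.938, n₂=14
s_p² = [13·6.719² + 13·7.938²]/26 = 54.0797
SE = √(s_p²·(1/14+1/14)) = 2.7795
t = (44.714−57.357)/2.7795 = -4.5486
df = 26

test statistic = -4.549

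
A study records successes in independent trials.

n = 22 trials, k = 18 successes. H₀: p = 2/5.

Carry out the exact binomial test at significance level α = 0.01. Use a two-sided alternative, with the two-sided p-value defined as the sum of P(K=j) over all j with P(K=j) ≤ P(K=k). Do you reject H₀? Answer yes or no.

Exact binomial: n=22, k=18, p₀=2/5=0.4000
P(X=j) = C(n,j)·p₀^j·(1−p₀)^(n−j); p = Σ P(X=j) over j with P(X=j) ≤ P(X=18)
p-value (two-sided) = 0.00009
At α=0.01: p < α → reject H₀

reject H₀: yes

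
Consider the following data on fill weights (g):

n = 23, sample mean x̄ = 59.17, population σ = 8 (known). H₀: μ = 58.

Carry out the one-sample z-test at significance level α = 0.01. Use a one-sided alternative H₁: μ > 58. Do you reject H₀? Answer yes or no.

reject H₀: no

SE = σ/√n = 8/√23 = 1.6681
z = (x̄−μ₀)/SE = (59.17−58)/1.6681 = 0.7014
p-value (one-sided, H₁ greater) = 0.24153
At α=0.01: p ≥ α → fail to reject H₀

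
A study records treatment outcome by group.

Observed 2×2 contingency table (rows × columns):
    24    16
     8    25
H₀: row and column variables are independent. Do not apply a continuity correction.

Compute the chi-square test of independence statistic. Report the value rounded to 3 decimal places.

test statistic = 9.391

Row totals [40, 33], col totals [32, 41], n=73
χ² = (24−17.53)²/17.53 + (16−22.47)²/22.47 + (8−14.47)²/14.47 + (25−18.53)²/18.53 = 9.3907
df = 1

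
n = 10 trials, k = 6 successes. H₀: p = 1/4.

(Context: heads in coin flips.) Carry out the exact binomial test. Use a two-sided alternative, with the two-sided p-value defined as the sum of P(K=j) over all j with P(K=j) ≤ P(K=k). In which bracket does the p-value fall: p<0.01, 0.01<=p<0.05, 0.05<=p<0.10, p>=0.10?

Exact binomial: n=10, k=6, p₀=1/4=0.2500
P(X=j) = C(n,j)·p₀^j·(1−p₀)^(n−j); p = Σ P(X=j) over j with P(X=j) ≤ P(X=6)
p-value (two-sided) = 0.01973
→ bracket: 0.01<=p<0.05

p-value bracket: 0.01<=p<0.05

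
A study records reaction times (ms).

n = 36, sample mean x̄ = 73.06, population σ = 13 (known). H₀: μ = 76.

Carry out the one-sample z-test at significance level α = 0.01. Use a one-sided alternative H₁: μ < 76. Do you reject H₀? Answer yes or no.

reject H₀: no

SE = σ/√n = 13/√36 = 2.1667
z = (x̄−μ₀)/SE = (73.06−76)/2.1667 = -1.3569
p-value (one-sided, H₁ less) = 0.08740
At α=0.01: p ≥ α → fail to reject H₀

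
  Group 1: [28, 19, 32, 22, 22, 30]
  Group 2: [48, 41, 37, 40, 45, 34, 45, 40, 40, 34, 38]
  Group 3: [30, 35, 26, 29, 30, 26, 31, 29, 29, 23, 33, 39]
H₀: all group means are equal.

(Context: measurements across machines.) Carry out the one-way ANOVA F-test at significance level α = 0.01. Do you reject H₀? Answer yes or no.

Group means [25.50, 40.18, 30.00], grand mean 32.931
SSB = Σnᵢ(x̄ᵢ−x̄)² = 1012.726; SSW = ΣΣ(x−x̄ᵢ)² = 535.136
MSB = 1012.726/2 = 506.3629; MSW = 535.136/26 = 20.5822
F = MSB/MSW = 24.6020
df = (2, 26)
p-value (upper-tail) = 0.00000
At α=0.01: p < α → reject H₀

reject H₀: yes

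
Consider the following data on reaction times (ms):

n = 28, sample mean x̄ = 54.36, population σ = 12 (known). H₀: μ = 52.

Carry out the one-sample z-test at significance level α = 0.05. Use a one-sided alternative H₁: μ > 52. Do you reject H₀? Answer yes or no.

SE = σ/√n = 12/√28 = 2.2678
z = (x̄−μ₀)/SE = (54.36−52)/2.2678 = 1.0407
p-value (one-sided, H₁ greater) = 0.14902
At α=0.05: p ≥ α → fail to reject H₀

reject H₀: no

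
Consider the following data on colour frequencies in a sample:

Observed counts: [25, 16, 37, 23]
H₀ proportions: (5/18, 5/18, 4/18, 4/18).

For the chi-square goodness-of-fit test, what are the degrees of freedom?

degrees of freedom = 3

df = k − 1 = 4 − 1 = 3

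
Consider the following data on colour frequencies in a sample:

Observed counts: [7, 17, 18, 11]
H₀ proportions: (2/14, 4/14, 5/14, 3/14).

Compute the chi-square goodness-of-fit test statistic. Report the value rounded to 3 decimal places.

n = 53; E_i = n·p_i = [7.57, 15.14, 18.93, 11.36]
χ² = (7−7.57)²/7.57 + (17−15.14)²/15.14 + (18−18.93)²/18.93 + (11−11.36)²/11.36 = 0.3277
df = 3

test statistic = 0.328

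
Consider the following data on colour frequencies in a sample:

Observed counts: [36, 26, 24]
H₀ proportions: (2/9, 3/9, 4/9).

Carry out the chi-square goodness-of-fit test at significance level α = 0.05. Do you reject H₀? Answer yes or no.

reject H₀: yes

n = 86; E_i = n·p_i = [19.11, 28.67, 38.22]
χ² = (36−19.11)²/19.11 + (26−28.67)²/28.67 + (24−38.22)²/38.22 = 20.4651
df = 2
p-value (upper-tail) = 0.00004
At α=0.05: p < α → reject H₀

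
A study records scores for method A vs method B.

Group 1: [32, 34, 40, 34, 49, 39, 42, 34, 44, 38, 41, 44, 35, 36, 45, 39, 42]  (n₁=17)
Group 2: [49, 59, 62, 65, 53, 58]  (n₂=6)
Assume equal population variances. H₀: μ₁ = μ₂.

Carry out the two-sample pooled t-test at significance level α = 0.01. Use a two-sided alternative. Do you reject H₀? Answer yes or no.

x̄₁=39.294, s₁=4.727, n₁=17
x̄₂=57.667, s₂=5.854, n₂=6
s_p² = [16·4.727² + 5·5.854²]/21 = 25.1839
SE = √(s_p²·(1/17+1/6)) = 2.3830
t = (39.294−57.667)/2.3830 = -7.7098
df = 21
p-value (two-sided) = 0.00000
At α=0.01: p < α → reject H₀

reject H₀: yes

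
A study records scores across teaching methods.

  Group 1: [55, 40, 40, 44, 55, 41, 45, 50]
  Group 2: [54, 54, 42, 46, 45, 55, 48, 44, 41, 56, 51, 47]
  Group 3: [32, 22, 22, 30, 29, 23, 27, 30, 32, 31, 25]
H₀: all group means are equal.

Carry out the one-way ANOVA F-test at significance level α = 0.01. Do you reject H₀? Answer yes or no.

reject H₀: yes

Group means [46.25, 48.58, 27.55], grand mean 40.516
SSB = Σnᵢ(x̄ᵢ−x̄)² = 2894.598; SSW = ΣΣ(x−x̄ᵢ)² = 739.144
MSB = 2894.598/2 = 1447.2990; MSW = 739.144/28 = 26.3980
F = MSB/MSW = 54.8261
df = (2, 28)
p-value (upper-tail) = 0.00000
At α=0.01: p < α → reject H₀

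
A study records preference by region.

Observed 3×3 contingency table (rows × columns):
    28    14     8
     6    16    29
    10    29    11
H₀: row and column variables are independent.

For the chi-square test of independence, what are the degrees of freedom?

degrees of freedom = 4

df = (r−1)(c−1) = (3−1)·(3−1) = 4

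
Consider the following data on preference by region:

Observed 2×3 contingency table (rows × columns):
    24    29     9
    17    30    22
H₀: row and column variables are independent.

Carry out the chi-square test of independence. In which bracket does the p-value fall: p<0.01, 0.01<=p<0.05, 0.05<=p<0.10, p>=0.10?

p-value bracket: 0.01<=p<0.05

Row totals [62, 69], col totals [41, 59, 31], n=131
χ² = (24−19.40)²/19.40 + (29−27.92)²/27.92 + (9−14.67)²/14.67 + (17−21.60)²/21.60 + (30−31.08)²/31.08 + (22−16.33)²/16.33 = 6.3076
df = 2
p-value (upper-tail) = 0.04269
→ bracket: 0.01<=p<0.05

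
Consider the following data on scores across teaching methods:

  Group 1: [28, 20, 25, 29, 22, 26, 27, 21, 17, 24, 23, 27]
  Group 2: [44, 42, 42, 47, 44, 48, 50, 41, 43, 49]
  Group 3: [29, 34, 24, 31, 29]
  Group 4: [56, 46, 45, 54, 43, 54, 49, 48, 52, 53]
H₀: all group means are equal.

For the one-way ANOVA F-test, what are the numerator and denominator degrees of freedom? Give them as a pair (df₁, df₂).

degrees of freedom = [3, 33]

k = 4 groups, N = 37 total
df = (k−1, N−k) = (4−1, 37−4) = (3, 33)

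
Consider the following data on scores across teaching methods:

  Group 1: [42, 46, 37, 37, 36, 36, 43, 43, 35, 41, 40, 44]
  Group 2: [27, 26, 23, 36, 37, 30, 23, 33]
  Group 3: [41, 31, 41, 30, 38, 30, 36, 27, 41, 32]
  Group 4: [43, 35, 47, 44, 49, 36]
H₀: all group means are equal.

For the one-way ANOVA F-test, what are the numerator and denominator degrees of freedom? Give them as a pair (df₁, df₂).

degrees of freedom = [3, 32]

k = 4 groups, N = 36 total
df = (k−1, N−k) = (4−1, 36−4) = (3, 32)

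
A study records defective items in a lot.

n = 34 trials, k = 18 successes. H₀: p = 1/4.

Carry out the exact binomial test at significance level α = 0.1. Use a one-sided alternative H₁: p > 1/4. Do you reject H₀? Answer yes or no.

reject H₀: yes

Exact binomial: n=34, k=18, p₀=1/4=0.2500
P(X≥18) from Σ C(n,i)·p₀^i·(1−p₀)^(n−i)
p-value (one-sided, H₁ greater) = 0.00044
At α=0.1: p < α → reject H₀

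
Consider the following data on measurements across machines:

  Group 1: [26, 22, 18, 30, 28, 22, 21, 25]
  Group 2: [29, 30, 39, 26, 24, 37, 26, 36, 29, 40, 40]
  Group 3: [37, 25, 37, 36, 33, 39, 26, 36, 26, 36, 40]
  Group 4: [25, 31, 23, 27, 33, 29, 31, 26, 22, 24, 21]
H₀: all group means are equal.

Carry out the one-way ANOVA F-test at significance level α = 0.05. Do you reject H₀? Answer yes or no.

reject H₀: yes

Group means [24.00, 32.36, 33.73, 26.55], grand mean 29.537
SSB = Σnᵢ(x̄ᵢ−x̄)² = 624.741; SSW = ΣΣ(x−x̄ᵢ)² = 945.455
MSB = 624.741/3 = 208.2469; MSW = 945.455/37 = 25.5528
F = MSB/MSW = 8.1497
df = (3, 37)
p-value (upper-tail) = 0.00027
At α=0.05: p < α → reject H₀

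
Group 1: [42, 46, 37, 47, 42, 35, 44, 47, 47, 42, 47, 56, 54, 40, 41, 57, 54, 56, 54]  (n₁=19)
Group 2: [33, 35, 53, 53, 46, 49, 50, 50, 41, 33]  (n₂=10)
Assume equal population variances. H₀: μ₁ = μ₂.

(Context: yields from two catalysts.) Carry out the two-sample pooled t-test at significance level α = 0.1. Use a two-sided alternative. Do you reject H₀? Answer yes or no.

x̄₁=46.737, s₁=6.756, n₁=19
x̄₂=44.300, s₂=8.125, n₂=10
s_p² = [18·6.756² + 9·8.125²]/27 = 52.4365
SE = √(s_p²·(1/19+1/10)) = 2.8290
t = (46.737−44.300)/2.8290 = 0.8614
df = 27
p-value (two-sided) = 0.39662
At α=0.1: p ≥ α → fail to reject H₀

reject H₀: no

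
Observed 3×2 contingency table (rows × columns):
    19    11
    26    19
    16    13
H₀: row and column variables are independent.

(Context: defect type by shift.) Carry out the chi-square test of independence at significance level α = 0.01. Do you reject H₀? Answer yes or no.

reject H₀: no

Row totals [30, 45, 29], col totals [61, 43], n=104
χ² = (19−17.60)²/17.60 + (11−12.40)²/12.40 + (26−26.39)²/26.39 + (19−18.61)²/18.61 + (16−17.01)²/17.01 + (13−11.99)²/11.99 = 0.4301
df = 2
p-value (upper-tail) = 0.80652
At α=0.01: p ≥ α → fail to reject H₀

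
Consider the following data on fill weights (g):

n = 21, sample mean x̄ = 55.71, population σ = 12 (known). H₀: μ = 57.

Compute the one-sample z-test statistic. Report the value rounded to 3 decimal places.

test statistic = -0.493

SE = σ/√n = 12/√21 = 2.6186
z = (x̄−μ₀)/SE = (55.71−57)/2.6186 = -0.4926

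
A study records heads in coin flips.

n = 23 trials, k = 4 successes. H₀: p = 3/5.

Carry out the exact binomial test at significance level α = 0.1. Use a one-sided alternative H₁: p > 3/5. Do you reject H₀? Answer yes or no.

Exact binomial: n=23, k=4, p₀=3/5=0.6000
P(X≥4) from Σ C(n,i)·p₀^i·(1−p₀)^(n−i)
p-value (one-sided, H₁ greater) = 1.00000
At α=0.1: p ≥ α → fail to reject H₀

reject H₀: no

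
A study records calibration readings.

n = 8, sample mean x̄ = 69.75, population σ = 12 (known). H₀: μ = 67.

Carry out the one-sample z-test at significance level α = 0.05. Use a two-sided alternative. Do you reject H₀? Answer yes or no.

SE = σ/√n = 12/√8 = 4.2426
z = (x̄−μ₀)/SE = (69.75−67)/4.2426 = 0.6482
p-value (two-sided) = 0.51687
At α=0.05: p ≥ α → fail to reject H₀

reject H₀: no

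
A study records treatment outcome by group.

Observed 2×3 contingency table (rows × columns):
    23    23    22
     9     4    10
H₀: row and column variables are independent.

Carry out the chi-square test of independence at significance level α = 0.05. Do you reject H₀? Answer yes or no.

reject H₀: no

Row totals [68, 23], col totals [32, 27, 32], n=91
χ² = (23−23.91)²/23.91 + (23−20.18)²/20.18 + (22−23.91)²/23.91 + (9−8.09)²/8.09 + (4−6.82)²/6.82 + (10−8.09)²/8.09 = 2.3067
df = 2
p-value (upper-tail) = 0.31558
At α=0.05: p ≥ α → fail to reject H₀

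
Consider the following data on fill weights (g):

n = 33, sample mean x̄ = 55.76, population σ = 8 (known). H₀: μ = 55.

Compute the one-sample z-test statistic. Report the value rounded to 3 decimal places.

SE = σ/√n = 8/√33 = 1.3926
z = (x̄−μ₀)/SE = (55.76−55)/1.3926 = 0.5457

test statistic = 0.546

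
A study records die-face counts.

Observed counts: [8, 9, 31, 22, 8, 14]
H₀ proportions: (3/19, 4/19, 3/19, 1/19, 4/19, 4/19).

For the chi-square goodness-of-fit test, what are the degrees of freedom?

degrees of freedom = 5

df = k − 1 = 6 − 1 = 5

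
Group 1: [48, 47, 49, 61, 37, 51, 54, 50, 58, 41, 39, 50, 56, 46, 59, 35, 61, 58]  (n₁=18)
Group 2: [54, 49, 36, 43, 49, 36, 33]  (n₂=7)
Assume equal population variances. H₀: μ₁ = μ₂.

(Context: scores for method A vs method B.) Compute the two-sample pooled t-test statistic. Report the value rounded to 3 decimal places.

x̄₁=50.000, s₁=8.153, n₁=18
x̄₂=42.857, s₂=8.071, n₂=7
s_p² = [17·8.153² + 6·8.071²]/23 = 66.1242
SE = √(s_p²·(1/18+1/7)) = 3.6221
t = (50.000−42.857)/3.6221 = 1.9720
df = 23

test statistic = 1.972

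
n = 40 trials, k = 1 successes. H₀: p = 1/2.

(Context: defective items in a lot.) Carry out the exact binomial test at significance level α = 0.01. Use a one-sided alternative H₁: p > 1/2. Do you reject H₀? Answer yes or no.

Exact binomial: n=40, k=1, p₀=1/2=0.5000
P(X≥1) from Σ C(n,i)·p₀^i·(1−p₀)^(n−i)
p-value (one-sided, H₁ greater) = 1.00000
At α=0.01: p ≥ α → fail to reject H₀

reject H₀: no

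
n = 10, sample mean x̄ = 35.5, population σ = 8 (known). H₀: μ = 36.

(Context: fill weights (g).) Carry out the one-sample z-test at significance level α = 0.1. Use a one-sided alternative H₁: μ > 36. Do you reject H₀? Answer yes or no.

reject H₀: no

SE = σ/√n = 8/√10 = 2.5298
z = (x̄−μ₀)/SE = (35.5−36)/2.5298 = -0.1976
p-value (one-sided, H₁ greater) = 0.57834
At α=0.1: p ≥ α → fail to reject H₀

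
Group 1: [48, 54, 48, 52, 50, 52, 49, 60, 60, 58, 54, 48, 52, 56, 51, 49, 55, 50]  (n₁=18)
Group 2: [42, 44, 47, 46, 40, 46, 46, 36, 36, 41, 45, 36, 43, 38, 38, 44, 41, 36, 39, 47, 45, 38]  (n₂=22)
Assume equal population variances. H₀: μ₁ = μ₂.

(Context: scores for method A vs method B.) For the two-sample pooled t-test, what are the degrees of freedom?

degrees of freedom = 38

df = n₁ + n₂ − 2 = 18 + 22 − 2 = 38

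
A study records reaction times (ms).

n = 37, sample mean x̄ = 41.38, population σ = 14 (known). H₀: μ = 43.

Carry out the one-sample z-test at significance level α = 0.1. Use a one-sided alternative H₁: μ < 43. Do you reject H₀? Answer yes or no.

SE = σ/√n = 14/√37 = 2.3016
z = (x̄−μ₀)/SE = (41.38−43)/2.3016 = -0.7039
p-value (one-sided, H₁ less) = 0.24076
At α=0.1: p ≥ α → fail to reject H₀

reject H₀: no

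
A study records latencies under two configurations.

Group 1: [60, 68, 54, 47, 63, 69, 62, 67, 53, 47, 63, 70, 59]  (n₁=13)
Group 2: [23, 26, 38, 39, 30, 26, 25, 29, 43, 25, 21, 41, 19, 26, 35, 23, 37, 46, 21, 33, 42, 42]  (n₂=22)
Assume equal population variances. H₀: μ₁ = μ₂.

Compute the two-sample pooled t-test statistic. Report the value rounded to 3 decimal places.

test statistic = 9.987

x̄₁=60.154, s₁=7.851, n₁=13
x̄₂=31.364, s₂=8.455, n₂=22
s_p² = [12·7.851² + 21·8.455²]/33 = 67.9025
SE = √(s_p²·(1/13+1/22)) = 2.8827
t = (60.154−31.364)/2.8827 = 9.9874
df = 33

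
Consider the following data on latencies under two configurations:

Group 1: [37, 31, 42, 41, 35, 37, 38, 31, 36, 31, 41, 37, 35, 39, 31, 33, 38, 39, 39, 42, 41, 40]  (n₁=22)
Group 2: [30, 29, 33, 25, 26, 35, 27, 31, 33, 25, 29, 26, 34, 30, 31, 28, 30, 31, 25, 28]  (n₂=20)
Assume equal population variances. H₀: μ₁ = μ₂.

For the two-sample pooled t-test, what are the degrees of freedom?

degrees of freedom = 40

df = n₁ + n₂ − 2 = 22 + 20 − 2 = 40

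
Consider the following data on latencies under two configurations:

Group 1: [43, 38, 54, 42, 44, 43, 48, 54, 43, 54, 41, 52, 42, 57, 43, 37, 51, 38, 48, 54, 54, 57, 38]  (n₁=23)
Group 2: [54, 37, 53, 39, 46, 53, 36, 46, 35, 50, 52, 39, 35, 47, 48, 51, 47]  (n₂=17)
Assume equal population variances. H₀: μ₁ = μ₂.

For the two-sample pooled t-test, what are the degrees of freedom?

degrees of freedom = 38

df = n₁ + n₂ − 2 = 23 + 17 − 2 = 38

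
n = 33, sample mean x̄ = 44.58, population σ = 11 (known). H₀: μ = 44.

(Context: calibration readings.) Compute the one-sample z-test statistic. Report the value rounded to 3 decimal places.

SE = σ/√n = 11/√33 = 1.9149
z = (x̄−μ₀)/SE = (44.58−44)/1.9149 = 0.3029

test statistic = 0.303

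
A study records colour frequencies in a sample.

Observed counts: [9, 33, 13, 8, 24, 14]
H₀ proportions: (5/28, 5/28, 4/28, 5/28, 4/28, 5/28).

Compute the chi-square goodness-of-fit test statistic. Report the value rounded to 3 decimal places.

n = 101; E_i = n·p_i = [18.04, 18.04, 14.43, 18.04, 14.43, 18.04]
χ² = (9−18.04)²/18.04 + (33−18.04)²/18.04 + (13−14.43)²/14.43 + (8−18.04)²/18.04 + (24−14.43)²/14.43 + (14−18.04)²/18.04 = 29.9208
df = 5

test statistic = 29.921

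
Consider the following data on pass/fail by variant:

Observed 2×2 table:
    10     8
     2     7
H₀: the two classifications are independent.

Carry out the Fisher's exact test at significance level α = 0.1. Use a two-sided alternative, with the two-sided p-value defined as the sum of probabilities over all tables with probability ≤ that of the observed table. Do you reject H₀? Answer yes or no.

Margins: r₁=18, r₂=9, c₁=12, c₂=15, n=27
p_obs = C(18,10)·C(9,2)/C(27,12); sum pmf over tables with pmf ≤ p_obs
p-value (two-sided) = 0.21724
At α=0.1: p ≥ α → fail to reject H₀

reject H₀: no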